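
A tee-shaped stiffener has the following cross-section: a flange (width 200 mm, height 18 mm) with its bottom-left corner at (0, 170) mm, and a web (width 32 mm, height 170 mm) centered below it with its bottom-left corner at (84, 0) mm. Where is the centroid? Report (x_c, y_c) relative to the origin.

x_c = 100.00 mm, y_c = 122.43 mm

Part | A | x̄ᵢ | ȳᵢ | A·x̄ᵢ | A·ȳᵢ
web | 5440.00 | 100.00 | 85.00 | 544000.00 | 462400.00
flange | 3600.00 | 100.00 | 179.00 | 360000.00 | 644400.00
Σ | 9040.00 |  |  | 904000.00 | 1106800.00
x_c = 904000.00 / 9040.00 = 100.00 mm
y_c = 1106800.00 / 9040.00 = 122.43 mm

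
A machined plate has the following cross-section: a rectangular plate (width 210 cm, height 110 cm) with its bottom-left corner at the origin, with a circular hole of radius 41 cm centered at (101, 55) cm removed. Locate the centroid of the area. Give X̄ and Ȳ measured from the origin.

X̄ = 106.19 cm, Ȳ = 55.00 cm

plate: A = 210 × 110 = 23100.00, centroid at (105.00, 55.00).
hole: A = −π·41² = -5281.02, centroid at (101.00, 55.00).
ΣA = 17818.98 cm², ΣAX̄ = 1892117.26 cm³, ΣAȲ = 980044.05 cm³.
X̄ = 1892117.26/17818.98 = 106.19 cm; Ȳ = 980044.05/17818.98 = 55.00 cm.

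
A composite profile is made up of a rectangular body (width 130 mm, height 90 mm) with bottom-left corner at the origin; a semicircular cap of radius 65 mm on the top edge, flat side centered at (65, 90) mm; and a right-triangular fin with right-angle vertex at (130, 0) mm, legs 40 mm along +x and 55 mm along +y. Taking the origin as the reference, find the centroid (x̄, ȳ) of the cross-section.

x̄ = 69.43 mm, ȳ = 68.28 mm

rectangular body: A = 130 × 90 = 11700.00, centroid at (65.00, 45.00).
semicircular top: A = ½π·65² = 6636.61, centroid at (65.00, 117.59).
triangular fin: A = ½·40·55 = 1100.00, centroid at (143.33, 18.33).
ΣA = 19436.61 mm², ΣAx̄ = 1349546.61 mm³, ΣAȳ = 1327045.30 mm³.
x̄ = 1349546.61/19436.61 = 69.43 mm; ȳ = 1327045.30/19436.61 = 68.28 mm.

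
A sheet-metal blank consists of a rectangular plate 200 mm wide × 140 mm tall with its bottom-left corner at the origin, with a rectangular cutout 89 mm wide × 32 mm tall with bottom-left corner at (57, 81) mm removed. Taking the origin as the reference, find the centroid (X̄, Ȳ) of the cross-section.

X̄ = 99.83 mm, Ȳ = 66.94 mm

plate: A = 200 × 140 = 28000.00, centroid at (100.00, 70.00).
hole: A = −(89 × 32) = -2848.00, centroid at (101.50, 97.00).
ΣA = 25152.00 mm², ΣAX̄ = 2510928.00 mm³, ΣAȲ = 1683744.00 mm³.
X̄ = 2510928.00/25152.00 = 99.83 mm; Ȳ = 1683744.00/25152.00 = 66.94 mm.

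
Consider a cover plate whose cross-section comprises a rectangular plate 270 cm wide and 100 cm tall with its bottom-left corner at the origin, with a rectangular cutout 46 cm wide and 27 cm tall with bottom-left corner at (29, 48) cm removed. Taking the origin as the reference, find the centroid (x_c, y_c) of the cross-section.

x_c = 139.00 cm, y_c = 49.45 cm

Part | A | x̄ᵢ | ȳᵢ | A·x̄ᵢ | A·ȳᵢ
plate | 27000.00 | 135.00 | 50.00 | 3645000.00 | 1350000.00
hole | -1242.00 | 52.00 | 61.50 | -64584.00 | -76383.00
Σ | 25758.00 |  |  | 3580416.00 | 1273617.00
x_c = 3580416.00 / 25758.00 = 139.00 cm
y_c = 1273617.00 / 25758.00 = 49.45 cm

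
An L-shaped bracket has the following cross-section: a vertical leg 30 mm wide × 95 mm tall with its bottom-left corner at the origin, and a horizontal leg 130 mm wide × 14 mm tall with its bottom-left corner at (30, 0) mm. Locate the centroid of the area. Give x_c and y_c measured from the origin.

Part | A | x̄ᵢ | ȳᵢ | A·x̄ᵢ | A·ȳᵢ
vertical leg | 2850.00 | 15.00 | 47.50 | 42750.00 | 135375.00
horizontal leg | 1820.00 | 95.00 | 7.00 | 172900.00 | 12740.00
Σ | 4670.00 |  |  | 215650.00 | 148115.00
x_c = 215650.00 / 4670.00 = 46.18 mm
y_c = 148115.00 / 4670.00 = 31.72 mm

x_c = 46.18 mm, y_c = 31.72 mm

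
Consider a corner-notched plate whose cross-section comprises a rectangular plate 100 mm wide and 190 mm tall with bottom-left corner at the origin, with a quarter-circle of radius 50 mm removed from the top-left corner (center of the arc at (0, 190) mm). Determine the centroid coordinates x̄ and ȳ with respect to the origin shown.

x̄ = 53.32 mm, ȳ = 86.50 mm

plate: A = 100 × 190 = 19000.00, centroid at (50.00, 95.00).
removed quarter-circle: A = −¼π·50² = -1963.50, centroid at (21.22, 168.78).
ΣA = 17036.50 mm², ΣAx̄ = 908333.33 mm³, ΣAȳ = 1473602.54 mm³.
x̄ = 908333.33/17036.50 = 53.32 mm; ȳ = 1473602.54/17036.50 = 86.50 mm.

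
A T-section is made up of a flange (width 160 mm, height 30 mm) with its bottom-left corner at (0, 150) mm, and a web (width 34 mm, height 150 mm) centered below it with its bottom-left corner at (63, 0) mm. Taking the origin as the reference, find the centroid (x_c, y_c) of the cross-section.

x_c = 80.00 mm, y_c = 118.64 mm

Part | A | x̄ᵢ | ȳᵢ | A·x̄ᵢ | A·ȳᵢ
web | 5100.00 | 80.00 | 75.00 | 408000.00 | 382500.00
flange | 4800.00 | 80.00 | 165.00 | 384000.00 | 792000.00
Σ | 9900.00 |  |  | 792000.00 | 1174500.00
x_c = 792000.00 / 9900.00 = 80.00 mm
y_c = 1174500.00 / 9900.00 = 118.64 mm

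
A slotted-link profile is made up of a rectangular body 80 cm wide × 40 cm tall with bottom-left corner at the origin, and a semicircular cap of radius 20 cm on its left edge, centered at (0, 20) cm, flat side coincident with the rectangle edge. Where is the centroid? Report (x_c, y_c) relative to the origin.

x_c = 32.04 cm, y_c = 20.00 cm

Part | A | x̄ᵢ | ȳᵢ | A·x̄ᵢ | A·ȳᵢ
rectangular body | 3200.00 | 40.00 | 20.00 | 128000.00 | 64000.00
semicircular end | 628.32 | -8.49 | 20.00 | -5333.33 | 12566.37
Σ | 3828.32 |  |  | 122666.67 | 76566.37
x_c = 122666.67 / 3828.32 = 32.04 cm
y_c = 76566.37 / 3828.32 = 20.00 cm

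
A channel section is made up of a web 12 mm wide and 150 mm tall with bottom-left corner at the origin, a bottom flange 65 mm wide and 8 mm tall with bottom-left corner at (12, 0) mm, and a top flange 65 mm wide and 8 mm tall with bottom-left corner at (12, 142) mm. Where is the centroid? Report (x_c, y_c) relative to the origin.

Part | A | x̄ᵢ | ȳᵢ | A·x̄ᵢ | A·ȳᵢ
web | 1800.00 | 6.00 | 75.00 | 10800.00 | 135000.00
bottom flange | 520.00 | 44.50 | 4.00 | 23140.00 | 2080.00
top flange | 520.00 | 44.50 | 146.00 | 23140.00 | 75920.00
Σ | 2840.00 |  |  | 57080.00 | 213000.00
x_c = 57080.00 / 2840.00 = 20.10 mm
y_c = 213000.00 / 2840.00 = 75.00 mm

x_c = 20.10 mm, y_c = 75.00 mm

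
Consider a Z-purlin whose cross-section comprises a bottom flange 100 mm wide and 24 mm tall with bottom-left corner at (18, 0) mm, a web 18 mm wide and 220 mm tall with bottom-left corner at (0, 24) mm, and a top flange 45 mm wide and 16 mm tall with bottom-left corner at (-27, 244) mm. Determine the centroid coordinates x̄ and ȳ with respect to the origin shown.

x̄ = 27.63 mm, ȳ = 104.64 mm

bottom flange: A = 100 × 24 = 2400.00, centroid at (68.00, 12.00).
web: A = 18 × 220 = 3960.00, centroid at (9.00, 134.00).
top flange: A = 45 × 16 = 720.00, centroid at (-4.50, 252.00).
ΣA = 7080.00 mm², ΣAx̄ = 195600.00 mm³, ΣAȳ = 740880.00 mm³.
x̄ = 195600.00/7080.00 = 27.63 mm; ȳ = 740880.00/7080.00 = 104.64 mm.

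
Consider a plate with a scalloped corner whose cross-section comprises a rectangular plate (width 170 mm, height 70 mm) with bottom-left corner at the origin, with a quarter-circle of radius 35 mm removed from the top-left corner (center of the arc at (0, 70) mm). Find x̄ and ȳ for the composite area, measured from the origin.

x̄ = 91.17 mm, ȳ = 33.23 mm

plate: A = 170 × 70 = 11900.00, centroid at (85.00, 35.00).
removed quarter-circle: A = −¼π·35² = -962.11, centroid at (14.85, 55.15).
ΣA = 10937.89 mm², ΣAx̄ = 997208.33 mm³, ΣAȳ = 363443.77 mm³.
x̄ = 997208.33/10937.89 = 91.17 mm; ȳ = 363443.77/10937.89 = 33.23 mm.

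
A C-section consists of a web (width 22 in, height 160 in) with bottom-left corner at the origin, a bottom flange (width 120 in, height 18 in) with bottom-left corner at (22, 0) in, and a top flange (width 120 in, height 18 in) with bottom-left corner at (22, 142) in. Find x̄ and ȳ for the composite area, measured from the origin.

Part | A | x̄ᵢ | ȳᵢ | A·x̄ᵢ | A·ȳᵢ
web | 3520.00 | 11.00 | 80.00 | 38720.00 | 281600.00
bottom flange | 2160.00 | 82.00 | 9.00 | 177120.00 | 19440.00
top flange | 2160.00 | 82.00 | 151.00 | 177120.00 | 326160.00
Σ | 7840.00 |  |  | 392960.00 | 627200.00
x̄ = 392960.00 / 7840.00 = 50.12 in
ȳ = 627200.00 / 7840.00 = 80.00 in

x̄ = 50.12 in, ȳ = 80.00 in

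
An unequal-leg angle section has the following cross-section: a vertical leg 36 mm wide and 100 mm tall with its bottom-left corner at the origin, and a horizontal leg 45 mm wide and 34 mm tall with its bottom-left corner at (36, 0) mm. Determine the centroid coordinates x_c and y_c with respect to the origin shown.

vertical leg: A = 36 × 100 = 3600.00, centroid at (18.00, 50.00).
horizontal leg: A = 45 × 34 = 1530.00, centroid at (58.50, 17.00).
ΣA = 5130.00 mm²
ΣAx_c = (3600.00)(18.00) + (1530.00)(58.50) = 154305.00 mm³
ΣAy_c = (3600.00)(50.00) + (1530.00)(17.00) = 206010.00 mm³
x_c = 154305.00 / 5130.00 = 30.08 mm
y_c = 206010.00 / 5130.00 = 40.16 mm

x_c = 30.08 mm, y_c = 40.16 mm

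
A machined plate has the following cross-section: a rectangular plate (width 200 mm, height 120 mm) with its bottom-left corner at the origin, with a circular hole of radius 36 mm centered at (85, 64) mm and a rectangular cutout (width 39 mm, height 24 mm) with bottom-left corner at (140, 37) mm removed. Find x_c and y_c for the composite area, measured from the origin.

x_c = 100.28 mm, y_c = 59.68 mm

plate: A = 200 × 120 = 24000.00, centroid at (100.00, 60.00).
hole 1: A = −π·36² = -4071.50, centroid at (85.00, 64.00).
hole 2: A = −(39 × 24) = -936.00, centroid at (159.50, 49.00).
ΣA = 18992.50 mm², ΣAx_c = 1904630.15 mm³, ΣAy_c = 1133559.74 mm³.
x_c = 1904630.15/18992.50 = 100.28 mm; y_c = 1133559.74/18992.50 = 59.68 mm.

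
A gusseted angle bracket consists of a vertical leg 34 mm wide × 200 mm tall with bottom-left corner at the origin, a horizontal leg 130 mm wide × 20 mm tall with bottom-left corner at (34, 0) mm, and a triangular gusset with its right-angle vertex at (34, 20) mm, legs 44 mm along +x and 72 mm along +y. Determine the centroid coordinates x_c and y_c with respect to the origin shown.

x_c = 40.98 mm, y_c = 70.62 mm

vertical leg: A = 34 × 200 = 6800.00, centroid at (17.00, 100.00).
horizontal leg: A = 130 × 20 = 2600.00, centroid at (99.00, 10.00).
gusset: A = ½·44·72 = 1584.00, centroid at (48.67, 44.00).
ΣA = 10984.00 mm², ΣAx_c = 450088.00 mm³, ΣAy_c = 775696.00 mm³.
x_c = 450088.00/10984.00 = 40.98 mm; y_c = 775696.00/10984.00 = 70.62 mm.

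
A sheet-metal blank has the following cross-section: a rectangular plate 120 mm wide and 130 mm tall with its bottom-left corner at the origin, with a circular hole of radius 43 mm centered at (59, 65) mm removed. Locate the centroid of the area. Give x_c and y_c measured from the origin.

plate: A = 120 × 130 = 15600.00, centroid at (60.00, 65.00).
hole: A = −π·43² = -5808.80, centroid at (59.00, 65.00).
ΣA = 9791.20 mm², ΣAx_c = 593280.52 mm³, ΣAy_c = 636427.69 mm³.
x_c = 593280.52/9791.20 = 60.59 mm; y_c = 636427.69/9791.20 = 65.00 mm.

x_c = 60.59 mm, y_c = 65.00 mm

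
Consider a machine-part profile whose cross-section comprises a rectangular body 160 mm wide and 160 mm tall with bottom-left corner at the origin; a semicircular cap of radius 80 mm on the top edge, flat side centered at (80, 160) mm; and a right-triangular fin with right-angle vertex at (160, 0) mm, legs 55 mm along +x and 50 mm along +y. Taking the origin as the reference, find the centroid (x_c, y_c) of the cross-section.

rectangular body: A = 160 × 160 = 25600.00, centroid at (80.00, 80.00).
semicircular top: A = ½π·80² = 10053.10, centroid at (80.00, 193.95).
triangular fin: A = ½·55·50 = 1375.00, centroid at (178.33, 16.67).
ΣA = 37028.10 mm²
ΣAx_c = (25600.00)(80.00) + (10053.10)(80.00) + (1375.00)(178.33) = 3097456.05 mm³
ΣAy_c = (25600.00)(80.00) + (10053.10)(193.95) + (1375.00)(16.67) = 4020745.44 mm³
x_c = 3097456.05 / 37028.10 = 83.65 mm
y_c = 4020745.44 / 37028.10 = 108.59 mm

x_c = 83.65 mm, y_c = 108.59 mm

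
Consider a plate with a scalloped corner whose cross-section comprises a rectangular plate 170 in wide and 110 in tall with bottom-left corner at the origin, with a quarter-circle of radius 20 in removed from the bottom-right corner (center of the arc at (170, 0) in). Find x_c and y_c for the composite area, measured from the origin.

plate: A = 170 × 110 = 18700.00, centroid at (85.00, 55.00).
removed quarter-circle: A = −¼π·20² = -314.16, centroid at (161.51, 8.49).
ΣA = 18385.84 in²
ΣAx_c = (18700.00)(85.00) + (-314.16)(161.51) = 1538759.59 in³
ΣAy_c = (18700.00)(55.00) + (-314.16)(8.49) = 1025833.33 in³
x_c = 1538759.59 / 18385.84 = 83.69 in
y_c = 1025833.33 / 18385.84 = 55.79 in

x_c = 83.69 in, y_c = 55.79 in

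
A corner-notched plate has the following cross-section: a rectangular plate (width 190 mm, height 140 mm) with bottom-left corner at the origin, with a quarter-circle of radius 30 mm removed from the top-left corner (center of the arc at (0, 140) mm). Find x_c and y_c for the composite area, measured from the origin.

plate: A = 190 × 140 = 26600.00, centroid at (95.00, 70.00).
removed quarter-circle: A = −¼π·30² = -706.86, centroid at (12.73, 127.27).
ΣA = 25893.14 mm²
ΣAx_c = (26600.00)(95.00) + (-706.86)(12.73) = 2518000.00 mm³
ΣAy_c = (26600.00)(70.00) + (-706.86)(127.27) = 1772039.83 mm³
x_c = 2518000.00 / 25893.14 = 97.25 mm
y_c = 1772039.83 / 25893.14 = 68.44 mm

x_c = 97.25 mm, y_c = 68.44 mm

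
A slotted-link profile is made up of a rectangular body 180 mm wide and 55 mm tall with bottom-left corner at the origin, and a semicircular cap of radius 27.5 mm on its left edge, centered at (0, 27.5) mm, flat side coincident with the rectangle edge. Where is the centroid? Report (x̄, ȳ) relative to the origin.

Part | A | x̄ᵢ | ȳᵢ | A·x̄ᵢ | A·ȳᵢ
rectangular body | 9900.00 | 90.00 | 27.50 | 891000.00 | 272250.00
semicircular end | 1187.91 | -11.67 | 27.50 | -13864.58 | 32667.65
Σ | 11087.91 |  |  | 877135.42 | 304917.65
x̄ = 877135.42 / 11087.91 = 79.11 mm
ȳ = 304917.65 / 11087.91 = 27.50 mm

x̄ = 79.11 mm, ȳ = 27.50 mm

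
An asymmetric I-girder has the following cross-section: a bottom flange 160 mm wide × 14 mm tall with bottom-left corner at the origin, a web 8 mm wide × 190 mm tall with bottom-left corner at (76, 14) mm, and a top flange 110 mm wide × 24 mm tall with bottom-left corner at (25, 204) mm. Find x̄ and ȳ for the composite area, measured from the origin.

bottom flange: A = 160 × 14 = 2240.00, centroid at (80.00, 7.00).
web: A = 8 × 190 = 1520.00, centroid at (80.00, 109.00).
top flange: A = 110 × 24 = 2640.00, centroid at (80.00, 216.00).
ΣA = 6400.00 mm², ΣAx̄ = 512000.00 mm³, ΣAȳ = 751600.00 mm³.
x̄ = 512000.00/6400.00 = 80.00 mm; ȳ = 751600.00/6400.00 = 117.44 mm.

x̄ = 80.00 mm, ȳ = 117.44 mm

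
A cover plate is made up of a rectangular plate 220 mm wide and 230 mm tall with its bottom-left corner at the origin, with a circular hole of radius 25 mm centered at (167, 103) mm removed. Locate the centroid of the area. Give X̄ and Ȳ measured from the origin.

X̄ = 107.70 mm, Ȳ = 115.48 mm

plate: A = 220 × 230 = 50600.00, centroid at (110.00, 115.00).
hole: A = −π·25² = -1963.50, centroid at (167.00, 103.00).
ΣA = 48636.50 mm², ΣAX̄ = 5238096.27 mm³, ΣAȲ = 5616759.97 mm³.
X̄ = 5238096.27/48636.50 = 107.70 mm; Ȳ = 5616759.97/48636.50 = 115.48 mm.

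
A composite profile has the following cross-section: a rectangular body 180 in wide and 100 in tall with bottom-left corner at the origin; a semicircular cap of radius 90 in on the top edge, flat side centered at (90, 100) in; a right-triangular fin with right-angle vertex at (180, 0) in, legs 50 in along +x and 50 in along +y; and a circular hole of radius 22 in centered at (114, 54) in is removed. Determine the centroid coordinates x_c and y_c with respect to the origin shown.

x_c = 93.18 in, y_c = 85.28 in

Part | A | x̄ᵢ | ȳᵢ | A·x̄ᵢ | A·ȳᵢ
rectangular body | 18000.00 | 90.00 | 50.00 | 1620000.00 | 900000.00
semicircular top | 12723.45 | 90.00 | 138.20 | 1145110.52 | 1758345.02
triangular fin | 1250.00 | 196.67 | 16.67 | 245833.33 | 20833.33
hole | -1520.53 | 114.00 | 54.00 | -173340.52 | -82108.67
Σ | 30452.92 |  |  | 2837603.34 | 2597069.69
x_c = 2837603.34 / 30452.92 = 93.18 in
y_c = 2597069.69 / 30452.92 = 85.28 in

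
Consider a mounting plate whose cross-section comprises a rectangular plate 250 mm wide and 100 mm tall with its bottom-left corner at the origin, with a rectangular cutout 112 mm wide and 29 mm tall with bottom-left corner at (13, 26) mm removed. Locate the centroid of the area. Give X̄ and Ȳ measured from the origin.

Part | A | x̄ᵢ | ȳᵢ | A·x̄ᵢ | A·ȳᵢ
plate | 25000.00 | 125.00 | 50.00 | 3125000.00 | 1250000.00
hole | -3248.00 | 69.00 | 40.50 | -224112.00 | -131544.00
Σ | 21752.00 |  |  | 2900888.00 | 1118456.00
X̄ = 2900888.00 / 21752.00 = 133.36 mm
Ȳ = 1118456.00 / 21752.00 = 51.42 mm

X̄ = 133.36 mm, Ȳ = 51.42 mm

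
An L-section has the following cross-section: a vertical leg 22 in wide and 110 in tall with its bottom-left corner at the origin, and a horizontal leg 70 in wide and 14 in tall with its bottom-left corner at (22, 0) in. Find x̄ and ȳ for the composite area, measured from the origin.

vertical leg: A = 22 × 110 = 2420.00, centroid at (11.00, 55.00).
horizontal leg: A = 70 × 14 = 980.00, centroid at (57.00, 7.00).
ΣA = 3400.00 in²
ΣAx̄ = (2420.00)(11.00) + (980.00)(57.00) = 82480.00 in³
ΣAȳ = (2420.00)(55.00) + (980.00)(7.00) = 139960.00 in³
x̄ = 82480.00 / 3400.00 = 24.26 in
ȳ = 139960.00 / 3400.00 = 41.16 in

x̄ = 24.26 in, ȳ = 41.16 in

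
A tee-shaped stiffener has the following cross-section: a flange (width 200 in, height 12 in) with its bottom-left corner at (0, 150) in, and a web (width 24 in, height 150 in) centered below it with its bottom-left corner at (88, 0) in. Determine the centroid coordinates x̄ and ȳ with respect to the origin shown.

web: A = 24 × 150 = 3600.00, centroid at (100.00, 75.00).
flange: A = 200 × 12 = 2400.00, centroid at (100.00, 156.00).
ΣA = 6000.00 in², ΣAx̄ = 600000.00 in³, ΣAȳ = 644400.00 in³.
x̄ = 600000.00/6000.00 = 100.00 in; ȳ = 644400.00/6000.00 = 107.40 in.

x̄ = 100.00 in, ȳ = 107.40 in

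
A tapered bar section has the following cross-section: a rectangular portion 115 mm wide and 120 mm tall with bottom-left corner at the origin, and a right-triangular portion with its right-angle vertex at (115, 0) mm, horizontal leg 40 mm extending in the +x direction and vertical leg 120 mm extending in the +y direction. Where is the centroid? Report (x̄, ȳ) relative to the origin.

Part | A | x̄ᵢ | ȳᵢ | A·x̄ᵢ | A·ȳᵢ
rectangular portion | 13800.00 | 57.50 | 60.00 | 793500.00 | 828000.00
triangular portion | 2400.00 | 128.33 | 40.00 | 308000.00 | 96000.00
Σ | 16200.00 |  |  | 1101500.00 | 924000.00
x̄ = 1101500.00 / 16200.00 = 67.99 mm
ȳ = 924000.00 / 16200.00 = 57.04 mm

x̄ = 67.99 mm, ȳ = 57.04 mm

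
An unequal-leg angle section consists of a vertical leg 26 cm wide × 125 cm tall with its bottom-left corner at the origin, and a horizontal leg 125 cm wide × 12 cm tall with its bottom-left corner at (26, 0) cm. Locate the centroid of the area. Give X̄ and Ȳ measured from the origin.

Part | A | x̄ᵢ | ȳᵢ | A·x̄ᵢ | A·ȳᵢ
vertical leg | 3250.00 | 13.00 | 62.50 | 42250.00 | 203125.00
horizontal leg | 1500.00 | 88.50 | 6.00 | 132750.00 | 9000.00
Σ | 4750.00 |  |  | 175000.00 | 212125.00
X̄ = 175000.00 / 4750.00 = 36.84 cm
Ȳ = 212125.00 / 4750.00 = 44.66 cm

X̄ = 36.84 cm, Ȳ = 44.66 cm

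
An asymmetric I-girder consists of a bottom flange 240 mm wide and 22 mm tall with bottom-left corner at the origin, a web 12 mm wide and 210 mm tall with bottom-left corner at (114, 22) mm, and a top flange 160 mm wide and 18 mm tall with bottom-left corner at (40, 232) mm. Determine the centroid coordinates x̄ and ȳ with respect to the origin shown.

bottom flange: A = 240 × 22 = 5280.00, centroid at (120.00, 11.00).
web: A = 12 × 210 = 2520.00, centroid at (120.00, 127.00).
top flange: A = 160 × 18 = 2880.00, centroid at (120.00, 241.00).
ΣA = 10680.00 mm², ΣAx̄ = 1281600.00 mm³, ΣAȳ = 1072200.00 mm³.
x̄ = 1281600.00/10680.00 = 120.00 mm; ȳ = 1072200.00/10680.00 = 100.39 mm.

x̄ = 120.00 mm, ȳ = 100.39 mm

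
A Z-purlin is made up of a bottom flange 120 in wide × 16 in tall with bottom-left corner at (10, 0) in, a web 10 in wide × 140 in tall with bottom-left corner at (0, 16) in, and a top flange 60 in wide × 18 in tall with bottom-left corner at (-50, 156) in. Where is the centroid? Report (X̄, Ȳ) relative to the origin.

Part | A | x̄ᵢ | ȳᵢ | A·x̄ᵢ | A·ȳᵢ
bottom flange | 1920.00 | 70.00 | 8.00 | 134400.00 | 15360.00
web | 1400.00 | 5.00 | 86.00 | 7000.00 | 120400.00
top flange | 1080.00 | -20.00 | 165.00 | -21600.00 | 178200.00
Σ | 4400.00 |  |  | 119800.00 | 313960.00
X̄ = 119800.00 / 4400.00 = 27.23 in
Ȳ = 313960.00 / 4400.00 = 71.35 in

X̄ = 27.23 in, Ȳ = 71.35 in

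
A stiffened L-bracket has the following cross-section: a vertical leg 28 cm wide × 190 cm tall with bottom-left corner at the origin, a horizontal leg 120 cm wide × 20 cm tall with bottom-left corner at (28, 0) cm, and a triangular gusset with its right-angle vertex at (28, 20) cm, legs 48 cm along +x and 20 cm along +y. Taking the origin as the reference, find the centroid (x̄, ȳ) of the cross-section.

vertical leg: A = 28 × 190 = 5320.00, centroid at (14.00, 95.00).
horizontal leg: A = 120 × 20 = 2400.00, centroid at (88.00, 10.00).
gusset: A = ½·48·20 = 480.00, centroid at (44.00, 26.67).
ΣA = 8200.00 cm², ΣAx̄ = 306800.00 cm³, ΣAȳ = 542200.00 cm³.
x̄ = 306800.00/8200.00 = 37.41 cm; ȳ = 542200.00/8200.00 = 66.12 cm.

x̄ = 37.41 cm, ȳ = 66.12 cm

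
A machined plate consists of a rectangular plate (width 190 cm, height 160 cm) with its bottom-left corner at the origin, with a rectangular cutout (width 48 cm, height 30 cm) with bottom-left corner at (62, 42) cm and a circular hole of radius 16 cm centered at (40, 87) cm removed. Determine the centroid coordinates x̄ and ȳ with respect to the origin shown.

Part | A | x̄ᵢ | ȳᵢ | A·x̄ᵢ | A·ȳᵢ
plate | 30400.00 | 95.00 | 80.00 | 2888000.00 | 2432000.00
hole 1 | -1440.00 | 86.00 | 57.00 | -123840.00 | -82080.00
hole 2 | -804.25 | 40.00 | 87.00 | -32169.91 | -69969.55
Σ | 28155.75 |  |  | 2731990.09 | 2279950.45
x̄ = 2731990.09 / 28155.75 = 97.03 cm
ȳ = 2279950.45 / 28155.75 = 80.98 cm

x̄ = 97.03 cm, ȳ = 80.98 cm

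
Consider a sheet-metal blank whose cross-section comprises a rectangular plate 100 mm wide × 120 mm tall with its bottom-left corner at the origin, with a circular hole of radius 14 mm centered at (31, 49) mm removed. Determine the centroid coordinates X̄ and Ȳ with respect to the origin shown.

X̄ = 51.03 mm, Ȳ = 60.59 mm

plate: A = 100 × 120 = 12000.00, centroid at (50.00, 60.00).
hole: A = −π·14² = -615.75, centroid at (31.00, 49.00).
ΣA = 11384.25 mm²
ΣAX̄ = (12000.00)(50.00) + (-615.75)(31.00) = 580911.68 mm³
ΣAȲ = (12000.00)(60.00) + (-615.75)(49.00) = 689828.14 mm³
X̄ = 580911.68 / 11384.25 = 51.03 mm
Ȳ = 689828.14 / 11384.25 = 60.59 mm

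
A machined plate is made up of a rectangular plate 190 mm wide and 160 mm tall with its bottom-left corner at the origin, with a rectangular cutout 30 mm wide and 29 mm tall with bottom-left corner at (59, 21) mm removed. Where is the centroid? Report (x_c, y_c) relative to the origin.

Part | A | x̄ᵢ | ȳᵢ | A·x̄ᵢ | A·ȳᵢ
plate | 30400.00 | 95.00 | 80.00 | 2888000.00 | 2432000.00
hole | -870.00 | 74.00 | 35.50 | -64380.00 | -30885.00
Σ | 29530.00 |  |  | 2823620.00 | 2401115.00
x_c = 2823620.00 / 29530.00 = 95.62 mm
y_c = 2401115.00 / 29530.00 = 81.31 mm

x_c = 95.62 mm, y_c = 81.31 mm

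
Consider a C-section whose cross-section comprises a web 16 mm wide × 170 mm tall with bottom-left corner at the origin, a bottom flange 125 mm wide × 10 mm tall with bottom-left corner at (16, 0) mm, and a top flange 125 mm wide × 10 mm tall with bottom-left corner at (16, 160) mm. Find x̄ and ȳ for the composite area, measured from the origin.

x̄ = 41.76 mm, ȳ = 85.00 mm

web: A = 16 × 170 = 2720.00, centroid at (8.00, 85.00).
bottom flange: A = 125 × 10 = 1250.00, centroid at (78.50, 5.00).
top flange: A = 125 × 10 = 1250.00, centroid at (78.50, 165.00).
ΣA = 5220.00 mm²
ΣAx̄ = (2720.00)(8.00) + (1250.00)(78.50) + (1250.00)(78.50) = 218010.00 mm³
ΣAȳ = (2720.00)(85.00) + (1250.00)(5.00) + (1250.00)(165.00) = 443700.00 mm³
x̄ = 218010.00 / 5220.00 = 41.76 mm
ȳ = 443700.00 / 5220.00 = 85.00 mm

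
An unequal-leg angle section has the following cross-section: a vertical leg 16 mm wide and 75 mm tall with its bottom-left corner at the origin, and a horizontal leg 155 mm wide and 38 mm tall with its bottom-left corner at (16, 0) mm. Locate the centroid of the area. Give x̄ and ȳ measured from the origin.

vertical leg: A = 16 × 75 = 1200.00, centroid at (8.00, 37.50).
horizontal leg: A = 155 × 38 = 5890.00, centroid at (93.50, 19.00).
ΣA = 7090.00 mm²
ΣAx̄ = (1200.00)(8.00) + (5890.00)(93.50) = 560315.00 mm³
ΣAȳ = (1200.00)(37.50) + (5890.00)(19.00) = 156910.00 mm³
x̄ = 560315.00 / 7090.00 = 79.03 mm
ȳ = 156910.00 / 7090.00 = 22.13 mm

x̄ = 79.03 mm, ȳ = 22.13 mm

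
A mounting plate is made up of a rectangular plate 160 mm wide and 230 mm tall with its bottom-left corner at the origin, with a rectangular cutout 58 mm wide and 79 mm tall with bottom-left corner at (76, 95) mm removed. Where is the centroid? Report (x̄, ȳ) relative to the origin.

plate: A = 160 × 230 = 36800.00, centroid at (80.00, 115.00).
hole: A = −(58 × 79) = -4582.00, centroid at (105.00, 134.50).
ΣA = 32218.00 mm², ΣAx̄ = 2462890.00 mm³, ΣAȳ = 3615721.00 mm³.
x̄ = 2462890.00/32218.00 = 76.44 mm; ȳ = 3615721.00/32218.00 = 112.23 mm.

x̄ = 76.44 mm, ȳ = 112.23 mm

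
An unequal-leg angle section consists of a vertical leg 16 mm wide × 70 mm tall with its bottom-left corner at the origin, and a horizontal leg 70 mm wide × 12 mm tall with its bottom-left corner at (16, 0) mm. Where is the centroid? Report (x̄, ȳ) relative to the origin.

x̄ = 26.43 mm, ȳ = 22.57 mm

vertical leg: A = 16 × 70 = 1120.00, centroid at (8.00, 35.00).
horizontal leg: A = 70 × 12 = 840.00, centroid at (51.00, 6.00).
ΣA = 1960.00 mm², ΣAx̄ = 51800.00 mm³, ΣAȳ = 44240.00 mm³.
x̄ = 51800.00/1960.00 = 26.43 mm; ȳ = 44240.00/1960.00 = 22.57 mm.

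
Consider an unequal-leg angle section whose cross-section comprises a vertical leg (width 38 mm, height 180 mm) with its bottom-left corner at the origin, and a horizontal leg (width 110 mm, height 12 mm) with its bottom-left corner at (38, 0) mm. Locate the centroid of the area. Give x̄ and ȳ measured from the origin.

x̄ = 30.97 mm, ȳ = 76.41 mm

vertical leg: A = 38 × 180 = 6840.00, centroid at (19.00, 90.00).
horizontal leg: A = 110 × 12 = 1320.00, centroid at (93.00, 6.00).
ΣA = 8160.00 mm²
ΣAx̄ = (6840.00)(19.00) + (1320.00)(93.00) = 252720.00 mm³
ΣAȳ = (6840.00)(90.00) + (1320.00)(6.00) = 623520.00 mm³
x̄ = 252720.00 / 8160.00 = 30.97 mm
ȳ = 623520.00 / 8160.00 = 76.41 mm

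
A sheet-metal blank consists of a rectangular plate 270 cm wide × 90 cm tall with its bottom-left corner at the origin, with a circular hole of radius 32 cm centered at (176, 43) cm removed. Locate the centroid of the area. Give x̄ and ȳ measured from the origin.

x̄ = 128.74 cm, ȳ = 45.31 cm

plate: A = 270 × 90 = 24300.00, centroid at (135.00, 45.00).
hole: A = −π·32² = -3216.99, centroid at (176.00, 43.00).
ΣA = 21083.01 cm²
ΣAx̄ = (24300.00)(135.00) + (-3216.99)(176.00) = 2714309.61 cm³
ΣAȳ = (24300.00)(45.00) + (-3216.99)(43.00) = 955169.39 cm³
x̄ = 2714309.61 / 21083.01 = 128.74 cm
ȳ = 955169.39 / 21083.01 = 45.31 cm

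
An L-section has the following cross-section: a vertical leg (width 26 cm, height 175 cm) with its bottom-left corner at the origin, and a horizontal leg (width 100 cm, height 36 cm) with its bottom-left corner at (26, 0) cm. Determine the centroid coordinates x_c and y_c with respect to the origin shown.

x_c = 40.83 cm, y_c = 56.80 cm

Part | A | x̄ᵢ | ȳᵢ | A·x̄ᵢ | A·ȳᵢ
vertical leg | 4550.00 | 13.00 | 87.50 | 59150.00 | 398125.00
horizontal leg | 3600.00 | 76.00 | 18.00 | 273600.00 | 64800.00
Σ | 8150.00 |  |  | 332750.00 | 462925.00
x_c = 332750.00 / 8150.00 = 40.83 cm
y_c = 462925.00 / 8150.00 = 56.80 cm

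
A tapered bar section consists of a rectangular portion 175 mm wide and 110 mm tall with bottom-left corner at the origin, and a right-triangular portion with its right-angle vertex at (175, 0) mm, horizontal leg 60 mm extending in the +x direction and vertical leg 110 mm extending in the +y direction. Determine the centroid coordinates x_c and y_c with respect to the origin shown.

x_c = 103.23 mm, y_c = 52.32 mm

rectangular portion: A = 175 × 110 = 19250.00, centroid at (87.50, 55.00).
triangular portion: A = ½·60·110 = 3300.00, centroid at (195.00, 36.67).
ΣA = 22550.00 mm², ΣAx_c = 2327875.00 mm³, ΣAy_c = 1179750.00 mm³.
x_c = 2327875.00/22550.00 = 103.23 mm; y_c = 1179750.00/22550.00 = 52.32 mm.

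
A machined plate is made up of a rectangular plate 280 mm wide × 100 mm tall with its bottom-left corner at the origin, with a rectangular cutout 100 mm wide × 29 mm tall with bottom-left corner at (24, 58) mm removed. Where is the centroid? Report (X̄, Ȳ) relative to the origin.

plate: A = 280 × 100 = 28000.00, centroid at (140.00, 50.00).
hole: A = −(100 × 29) = -2900.00, centroid at (74.00, 72.50).
ΣA = 25100.00 mm²
ΣAX̄ = (28000.00)(140.00) + (-2900.00)(74.00) = 3705400.00 mm³
ΣAȲ = (28000.00)(50.00) + (-2900.00)(72.50) = 1189750.00 mm³
X̄ = 3705400.00 / 25100.00 = 147.63 mm
Ȳ = 1189750.00 / 25100.00 = 47.40 mm

X̄ = 147.63 mm, Ȳ = 47.40 mm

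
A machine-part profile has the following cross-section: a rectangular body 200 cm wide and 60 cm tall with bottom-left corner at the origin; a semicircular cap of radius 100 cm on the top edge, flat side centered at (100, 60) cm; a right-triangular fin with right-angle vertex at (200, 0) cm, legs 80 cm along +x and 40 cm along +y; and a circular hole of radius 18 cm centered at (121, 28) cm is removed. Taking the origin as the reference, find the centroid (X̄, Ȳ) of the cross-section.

X̄ = 106.41 cm, Ȳ = 69.35 cm

rectangular body: A = 200 × 60 = 12000.00, centroid at (100.00, 30.00).
semicircular top: A = ½π·100² = 15707.96, centroid at (100.00, 102.44).
triangular fin: A = ½·80·40 = 1600.00, centroid at (226.67, 13.33).
hole: A = −π·18² = -1017.88, centroid at (121.00, 28.00).
ΣA = 28290.09 cm², ΣAX̄ = 3010300.00 cm³, ΣAȲ = 1961977.27 cm³.
X̄ = 3010300.00/28290.09 = 106.41 cm; Ȳ = 1961977.27/28290.09 = 69.35 cm.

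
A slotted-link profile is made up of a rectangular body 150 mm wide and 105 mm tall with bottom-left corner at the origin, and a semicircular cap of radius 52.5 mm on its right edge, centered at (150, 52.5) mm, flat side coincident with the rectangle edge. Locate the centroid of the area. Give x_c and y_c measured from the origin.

x_c = 95.98 mm, y_c = 52.50 mm

rectangular body: A = 150 × 105 = 15750.00, centroid at (75.00, 52.50).
semicircular end: A = ½π·52.5² = 4329.51, centroid at (172.28, 52.50).
ΣA = 20079.51 mm²
ΣAx_c = (15750.00)(75.00) + (4329.51)(172.28) = 1927144.86 mm³
ΣAy_c = (15750.00)(52.50) + (4329.51)(52.50) = 1054174.14 mm³
x_c = 1927144.86 / 20079.51 = 95.98 mm
y_c = 1054174.14 / 20079.51 = 52.50 mm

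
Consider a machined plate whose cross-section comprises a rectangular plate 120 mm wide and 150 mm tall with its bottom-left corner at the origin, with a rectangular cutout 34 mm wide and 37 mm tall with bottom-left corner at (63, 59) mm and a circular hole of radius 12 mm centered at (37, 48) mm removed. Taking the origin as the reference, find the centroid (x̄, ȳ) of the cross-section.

Part | A | x̄ᵢ | ȳᵢ | A·x̄ᵢ | A·ȳᵢ
plate | 18000.00 | 60.00 | 75.00 | 1080000.00 | 1350000.00
hole 1 | -1258.00 | 80.00 | 77.50 | -100640.00 | -97495.00
hole 2 | -452.39 | 37.00 | 48.00 | -16738.41 | -21714.69
Σ | 16289.61 |  |  | 962621.59 | 1230790.31
x̄ = 962621.59 / 16289.61 = 59.09 mm
ȳ = 1230790.31 / 16289.61 = 75.56 mm

x̄ = 59.09 mm, ȳ = 75.56 mm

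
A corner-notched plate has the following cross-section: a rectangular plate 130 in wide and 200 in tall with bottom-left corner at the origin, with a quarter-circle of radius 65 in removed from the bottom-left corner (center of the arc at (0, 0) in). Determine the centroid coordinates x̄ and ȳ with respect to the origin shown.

x̄ = 70.47 in, ȳ = 110.59 in

plate: A = 130 × 200 = 26000.00, centroid at (65.00, 100.00).
removed quarter-circle: A = −¼π·65² = -3318.31, centroid at (27.59, 27.59).
ΣA = 22681.69 in²
ΣAx̄ = (26000.00)(65.00) + (-3318.31)(27.59) = 1598458.33 in³
ΣAȳ = (26000.00)(100.00) + (-3318.31)(27.59) = 2508458.33 in³
x̄ = 1598458.33 / 22681.69 = 70.47 in
ȳ = 2508458.33 / 22681.69 = 110.59 in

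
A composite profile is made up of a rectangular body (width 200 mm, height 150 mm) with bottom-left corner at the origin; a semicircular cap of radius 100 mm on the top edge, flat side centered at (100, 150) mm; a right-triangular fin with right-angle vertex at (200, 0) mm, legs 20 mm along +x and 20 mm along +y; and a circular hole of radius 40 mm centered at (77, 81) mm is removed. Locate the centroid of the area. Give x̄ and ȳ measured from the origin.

rectangular body: A = 200 × 150 = 30000.00, centroid at (100.00, 75.00).
semicircular top: A = ½π·100² = 15707.96, centroid at (100.00, 192.44).
triangular fin: A = ½·20·20 = 200.00, centroid at (206.67, 6.67).
hole: A = −π·40² = -5026.55, centroid at (77.00, 81.00).
ΣA = 40881.42 mm², ΣAx̄ = 4225085.45 mm³, ΣAȳ = 4867044.08 mm³.
x̄ = 4225085.45/40881.42 = 103.35 mm; ȳ = 4867044.08/40881.42 = 119.05 mm.

x̄ = 103.35 mm, ȳ = 119.05 mm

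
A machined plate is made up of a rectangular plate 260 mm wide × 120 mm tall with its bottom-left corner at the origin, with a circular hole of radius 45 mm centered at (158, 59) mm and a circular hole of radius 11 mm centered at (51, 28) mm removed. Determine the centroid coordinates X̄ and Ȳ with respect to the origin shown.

X̄ = 123.94 mm, Ȳ = 60.76 mm

Part | A | x̄ᵢ | ȳᵢ | A·x̄ᵢ | A·ȳᵢ
plate | 31200.00 | 130.00 | 60.00 | 4056000.00 | 1872000.00
hole 1 | -6361.73 | 158.00 | 59.00 | -1005152.57 | -375341.78
hole 2 | -380.13 | 51.00 | 28.00 | -19386.77 | -10643.72
Σ | 24458.14 |  |  | 3031460.66 | 1486014.50
X̄ = 3031460.66 / 24458.14 = 123.94 mm
Ȳ = 1486014.50 / 24458.14 = 60.76 mm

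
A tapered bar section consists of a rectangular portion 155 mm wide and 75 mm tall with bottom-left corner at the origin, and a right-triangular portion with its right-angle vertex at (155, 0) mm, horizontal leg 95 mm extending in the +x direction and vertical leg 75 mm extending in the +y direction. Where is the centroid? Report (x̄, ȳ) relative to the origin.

x̄ = 103.11 mm, ȳ = 34.57 mm

rectangular portion: A = 155 × 75 = 11625.00, centroid at (77.50, 37.50).
triangular portion: A = ½·95·75 = 3562.50, centroid at (186.67, 25.00).
ΣA = 15187.50 mm²
ΣAx̄ = (11625.00)(77.50) + (3562.50)(186.67) = 1565937.50 mm³
ΣAȳ = (11625.00)(37.50) + (3562.50)(25.00) = 525000.00 mm³
x̄ = 1565937.50 / 15187.50 = 103.11 mm
ȳ = 525000.00 / 15187.50 = 34.57 mm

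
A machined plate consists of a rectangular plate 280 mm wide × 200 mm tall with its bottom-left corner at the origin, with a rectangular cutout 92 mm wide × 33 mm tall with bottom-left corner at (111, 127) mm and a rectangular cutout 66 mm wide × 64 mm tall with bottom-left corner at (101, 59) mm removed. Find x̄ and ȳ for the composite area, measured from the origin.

plate: A = 280 × 200 = 56000.00, centroid at (140.00, 100.00).
hole 1: A = −(92 × 33) = -3036.00, centroid at (157.00, 143.50).
hole 2: A = −(66 × 64) = -4224.00, centroid at (134.00, 91.00).
ΣA = 48740.00 mm²
ΣAx̄ = (56000.00)(140.00) + (-3036.00)(157.00) + (-4224.00)(134.00) = 6797332.00 mm³
ΣAȳ = (56000.00)(100.00) + (-3036.00)(143.50) + (-4224.00)(91.00) = 4779950.00 mm³
x̄ = 6797332.00 / 48740.00 = 139.46 mm
ȳ = 4779950.00 / 48740.00 = 98.07 mm

x̄ = 139.46 mm, ȳ = 98.07 mm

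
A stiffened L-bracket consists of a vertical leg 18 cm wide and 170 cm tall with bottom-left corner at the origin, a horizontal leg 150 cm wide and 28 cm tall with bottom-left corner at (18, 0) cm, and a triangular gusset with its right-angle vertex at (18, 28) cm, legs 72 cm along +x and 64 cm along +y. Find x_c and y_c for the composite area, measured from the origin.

x_c = 53.84 cm, y_c = 45.23 cm

vertical leg: A = 18 × 170 = 3060.00, centroid at (9.00, 85.00).
horizontal leg: A = 150 × 28 = 4200.00, centroid at (93.00, 14.00).
gusset: A = ½·72·64 = 2304.00, centroid at (42.00, 49.33).
ΣA = 9564.00 cm², ΣAx_c = 514908.00 cm³, ΣAy_c = 432564.00 cm³.
x_c = 514908.00/9564.00 = 53.84 cm; y_c = 432564.00/9564.00 = 45.23 cm.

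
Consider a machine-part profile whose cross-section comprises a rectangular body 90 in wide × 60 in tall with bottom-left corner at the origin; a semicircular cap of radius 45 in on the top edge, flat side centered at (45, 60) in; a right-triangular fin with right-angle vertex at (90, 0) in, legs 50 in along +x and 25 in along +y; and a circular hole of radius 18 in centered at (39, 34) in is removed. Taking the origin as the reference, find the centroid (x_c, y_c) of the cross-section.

Part | A | x̄ᵢ | ȳᵢ | A·x̄ᵢ | A·ȳᵢ
rectangular body | 5400.00 | 45.00 | 30.00 | 243000.00 | 162000.00
semicircular top | 3180.86 | 45.00 | 79.10 | 143138.82 | 251601.75
triangular fin | 625.00 | 106.67 | 8.33 | 66666.67 | 5208.33
hole | -1017.88 | 39.00 | 34.00 | -39697.16 | -34607.78
Σ | 8187.99 |  |  | 413108.32 | 384202.30
x_c = 413108.32 / 8187.99 = 50.45 in
y_c = 384202.30 / 8187.99 = 46.92 in

x_c = 50.45 in, y_c = 46.92 in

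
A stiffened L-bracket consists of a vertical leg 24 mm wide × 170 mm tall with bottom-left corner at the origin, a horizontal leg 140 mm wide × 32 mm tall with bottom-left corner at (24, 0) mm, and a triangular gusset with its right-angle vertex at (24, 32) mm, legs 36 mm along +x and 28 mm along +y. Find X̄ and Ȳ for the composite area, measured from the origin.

X̄ = 53.86 mm, Ȳ = 48.47 mm

vertical leg: A = 24 × 170 = 4080.00, centroid at (12.00, 85.00).
horizontal leg: A = 140 × 32 = 4480.00, centroid at (94.00, 16.00).
gusset: A = ½·36·28 = 504.00, centroid at (36.00, 41.33).
ΣA = 9064.00 mm², ΣAX̄ = 488224.00 mm³, ΣAȲ = 439312.00 mm³.
X̄ = 488224.00/9064.00 = 53.86 mm; Ȳ = 439312.00/9064.00 = 48.47 mm.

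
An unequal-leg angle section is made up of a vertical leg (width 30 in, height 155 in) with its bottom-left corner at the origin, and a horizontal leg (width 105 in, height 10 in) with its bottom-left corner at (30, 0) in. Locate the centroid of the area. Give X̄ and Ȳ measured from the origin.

X̄ = 27.43 in, Ȳ = 64.14 in

vertical leg: A = 30 × 155 = 4650.00, centroid at (15.00, 77.50).
horizontal leg: A = 105 × 10 = 1050.00, centroid at (82.50, 5.00).
ΣA = 5700.00 in², ΣAX̄ = 156375.00 in³, ΣAȲ = 365625.00 in³.
X̄ = 156375.00/5700.00 = 27.43 in; Ȳ = 365625.00/5700.00 = 64.14 in.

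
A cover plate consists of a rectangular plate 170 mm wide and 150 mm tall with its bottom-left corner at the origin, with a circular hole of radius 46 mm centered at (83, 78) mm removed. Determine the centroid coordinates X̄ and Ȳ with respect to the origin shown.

X̄ = 85.71 mm, Ȳ = 73.94 mm

Part | A | x̄ᵢ | ȳᵢ | A·x̄ᵢ | A·ȳᵢ
plate | 25500.00 | 85.00 | 75.00 | 2167500.00 | 1912500.00
hole | -6647.61 | 83.00 | 78.00 | -551751.63 | -518513.58
Σ | 18852.39 |  |  | 1615748.37 | 1393986.42
X̄ = 1615748.37 / 18852.39 = 85.71 mm
Ȳ = 1393986.42 / 18852.39 = 73.94 mm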